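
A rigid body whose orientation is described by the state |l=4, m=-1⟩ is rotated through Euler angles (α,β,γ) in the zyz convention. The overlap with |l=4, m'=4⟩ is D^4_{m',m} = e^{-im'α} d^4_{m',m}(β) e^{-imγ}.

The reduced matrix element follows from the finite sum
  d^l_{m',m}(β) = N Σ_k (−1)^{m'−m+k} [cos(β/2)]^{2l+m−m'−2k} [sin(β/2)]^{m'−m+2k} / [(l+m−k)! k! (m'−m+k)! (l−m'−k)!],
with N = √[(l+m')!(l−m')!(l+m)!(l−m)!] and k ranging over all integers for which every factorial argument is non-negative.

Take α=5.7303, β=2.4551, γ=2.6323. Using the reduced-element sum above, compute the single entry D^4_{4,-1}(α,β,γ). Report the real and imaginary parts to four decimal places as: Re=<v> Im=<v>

First d^4_{4,-1}(β=2.4551), then the phase factors e^{-i(4)α} and e^{-i(-1)γ}:
With c≡cos(β/2)=0.336546 and s≡sin(β/2)=0.941667, N=[40320·1·6·120]^{1/2}=5387.986637
The bounds max(0,m−m')=0 and min(l+m,l−m')=0 give 1 term
  k=0: (−1)^5·5387.9866/(720)·0.3365^3·0.9417^5 = -0.211210
d^4_{4,-1}(2.4551) = -0.211210
Attach z-rotation phases: D = e^{-i(4)(5.7303)}·(-0.211210)·e^{-i(-1)(2.6323)} = -0.027684+0.209387i

Re=-0.0277 Im=0.2094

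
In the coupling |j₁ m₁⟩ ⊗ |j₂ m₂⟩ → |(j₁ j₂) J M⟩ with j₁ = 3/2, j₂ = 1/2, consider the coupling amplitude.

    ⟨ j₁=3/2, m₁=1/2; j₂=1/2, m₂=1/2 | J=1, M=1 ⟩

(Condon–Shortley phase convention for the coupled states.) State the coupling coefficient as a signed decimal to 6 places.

-0.500000  (= −√(1/4))

√[3·1!2!0!/4! · 2!1!1!0!2!0!] = √(1)
  +(−1)^1/∏(1,0,0,0,2,0)! = -1/2  (running -1/2)
⟨..|..⟩ = √(1)·(-1/2) = -0.500000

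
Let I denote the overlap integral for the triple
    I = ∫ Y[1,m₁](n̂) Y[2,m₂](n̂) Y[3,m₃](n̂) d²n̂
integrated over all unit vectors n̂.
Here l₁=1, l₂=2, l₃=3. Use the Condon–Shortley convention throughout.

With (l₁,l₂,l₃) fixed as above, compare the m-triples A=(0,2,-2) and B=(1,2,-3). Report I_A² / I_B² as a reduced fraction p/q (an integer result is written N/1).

1/3

Same 1,2,3: normalisation and zero-m 3j drop out of the ratio.
A: Δ: 0! 2! 4! / 7! → 1/105; sum: t=0:+1/24 = 1/24; 3j²(1 2 3; 0 2 -2) = Δ·Π!·Σ² = 1/21  (sign -1)
B: Δ: 0! 2! 4! / 7! → 1/105; sum: t=0:+1/48 = 1/48; 3j²(1 2 3; 1 2 -3) = Δ·Π!·Σ² = 1/7  (sign +1)
I_A²/I_B² = (1/21)/(1/7) = 1/3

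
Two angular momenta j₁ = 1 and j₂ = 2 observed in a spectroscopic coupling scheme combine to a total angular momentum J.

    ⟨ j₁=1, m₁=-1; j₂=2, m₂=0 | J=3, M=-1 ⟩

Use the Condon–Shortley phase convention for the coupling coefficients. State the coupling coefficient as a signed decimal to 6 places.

+0.632456

j₁+j₂−J=0  J+j₁−j₂=2  J−j₁+j₂=4  j₁+j₂+J+1=7
(j₁±m₁, j₂±m₂, J±M) = (0,2,2,2,2,4)
P² = 128/5
sum k=0..0:
  [0] +1/8 = 1/8
S = 1/8
C² = P²·S² = 2/5 ; C = +0.632456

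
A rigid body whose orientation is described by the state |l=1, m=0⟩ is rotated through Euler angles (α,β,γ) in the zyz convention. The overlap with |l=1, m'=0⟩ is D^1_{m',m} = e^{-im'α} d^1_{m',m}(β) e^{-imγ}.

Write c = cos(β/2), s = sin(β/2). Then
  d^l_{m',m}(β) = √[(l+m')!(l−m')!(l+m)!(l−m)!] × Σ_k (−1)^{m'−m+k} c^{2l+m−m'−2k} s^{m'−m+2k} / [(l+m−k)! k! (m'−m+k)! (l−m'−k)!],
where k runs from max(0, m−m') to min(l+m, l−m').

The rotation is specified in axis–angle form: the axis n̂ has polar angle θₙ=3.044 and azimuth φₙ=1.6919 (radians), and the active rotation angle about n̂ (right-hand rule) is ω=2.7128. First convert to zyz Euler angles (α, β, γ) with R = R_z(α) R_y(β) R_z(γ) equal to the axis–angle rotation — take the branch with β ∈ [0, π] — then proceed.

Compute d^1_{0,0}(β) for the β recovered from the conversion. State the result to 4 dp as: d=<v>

d=0.9819

Axis–angle → zyz. n̂ = (sinθₙcosφₙ, sinθₙsinφₙ, cosθₙ) = (-0.011771, +0.096724, -0.995242), ω = 2.7128.
R = I cosω + sinω [n̂]ₓ + (1−cosω) n̂n̂ᵀ gives
  R = [-0.909204, +0.411621, +0.062585; -0.415969, -0.891604, -0.178919; -0.017845, -0.188707, +0.981871]
β = atan2(√(R₁₃²+R₂₃²), R₃₃) = 0.190703; α = atan2(R₂₃, R₁₃) mod 2π = 5.048883; γ = atan2(R₃₂, −R₃₁) mod 2π = 4.806675
d^1_{0,0}(β=0.1907) via the finite sum:
Half-angle: c=0.995457, s=0.095207. N=√(1·1·1·1)=1.000000
Admissible k: 0..1 (factorial args all ≥0)
  k=0: (−1)^0·1.0000/(1)·0.9955^2·0.0952^0 = +0.990936
  k=1: (−1)^1·1.0000/(1)·0.9955^0·0.0952^2 = -0.009064
d^1_{0,0}(0.1907) = +0.990936 -0.009064 = +0.981871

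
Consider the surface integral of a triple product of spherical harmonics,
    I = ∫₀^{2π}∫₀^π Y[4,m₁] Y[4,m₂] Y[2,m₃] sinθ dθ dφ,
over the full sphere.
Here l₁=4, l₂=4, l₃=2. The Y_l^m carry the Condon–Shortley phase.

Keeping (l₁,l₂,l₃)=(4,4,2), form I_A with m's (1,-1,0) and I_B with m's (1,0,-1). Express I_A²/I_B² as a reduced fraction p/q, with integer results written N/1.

l's match ⇒ only the (l;m) 3-j factors differ between A and B.
A: triangle coeff Δ(4,4,2) = 1/13860; Σ_t [1,3]: t=1:−1/480 t=2:+1/48 t=3:−1/144 = 17/1440; (3j)²=289/13860 [(4 4 2; 1 -1 0)], sign=+1
B: triangle coeff Δ(4,4,2) = 1/13860; Σ_t [2,3]: t=2:+1/96 t=3:−1/72 = -1/288; (3j)²=1/462 [(4 4 2; 1 0 -1)], sign=+1
I_A²/I_B² = (289/13860)/(1/462) = 289/30

289/30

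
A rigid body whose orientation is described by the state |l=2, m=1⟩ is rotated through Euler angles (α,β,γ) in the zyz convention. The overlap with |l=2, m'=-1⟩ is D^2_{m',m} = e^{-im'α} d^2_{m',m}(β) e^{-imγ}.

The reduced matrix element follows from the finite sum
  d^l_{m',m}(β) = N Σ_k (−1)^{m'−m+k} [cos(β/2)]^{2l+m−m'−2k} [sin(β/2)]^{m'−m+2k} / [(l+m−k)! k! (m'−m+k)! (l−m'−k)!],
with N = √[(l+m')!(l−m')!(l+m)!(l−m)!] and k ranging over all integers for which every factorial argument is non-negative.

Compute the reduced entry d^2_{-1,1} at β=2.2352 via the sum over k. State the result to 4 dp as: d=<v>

d=-0.1885

d^2_{-1,1}(β=2.2352) via the finite sum:
c=cos(2.235200/2)=0.437841, s=sin(2.235200/2)=0.899052; N=√[1·6·6·1]=6.000000
k: max(0,(1)−(-1))=2 … min(2+(1),2−(-1))=3
  k=2: (−1)^0·6.0000/(2)·0.4378^2·0.8991^2 = +0.464863
  k=3: (−1)^1·6.0000/(6)·0.4378^0·0.8991^4 = -0.653341
d^2_{-1,1}(2.2352) = +0.464863 -0.653341 = -0.188478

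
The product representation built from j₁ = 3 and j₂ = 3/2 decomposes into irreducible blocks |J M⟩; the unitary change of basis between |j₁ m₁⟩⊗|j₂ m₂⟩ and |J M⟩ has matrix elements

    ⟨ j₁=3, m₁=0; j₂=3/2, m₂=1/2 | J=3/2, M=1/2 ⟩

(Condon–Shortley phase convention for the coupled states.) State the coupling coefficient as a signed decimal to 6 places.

√[4·3!3!0!/7! · 3!3!2!1!2!1!] = √(144/35)
  +(−1)^2/∏(2,1,1,0,2,0)! = 1/4  (running 1/4)
⟨..|..⟩ = √(144/35)·(1/4) = +0.507093

+√(9/35) ≈ +0.507093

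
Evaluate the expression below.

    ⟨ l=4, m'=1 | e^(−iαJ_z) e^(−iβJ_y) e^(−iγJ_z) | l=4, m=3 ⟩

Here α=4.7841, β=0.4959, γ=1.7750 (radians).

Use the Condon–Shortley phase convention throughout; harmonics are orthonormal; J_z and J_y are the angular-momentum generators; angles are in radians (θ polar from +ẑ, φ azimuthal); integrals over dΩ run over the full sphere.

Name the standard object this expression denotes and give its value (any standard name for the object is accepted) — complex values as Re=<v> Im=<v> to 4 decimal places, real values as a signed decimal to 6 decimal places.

Wigner D-matrix element, Re=-0.2746 Im=0.2240

This is a Wigner D-matrix element — the rotation-matrix element ⟨l m'| R(α,β,γ) |l m⟩ in the angular-momentum basis.
First d^4_{1,3}(β=0.4959), then the phase factors e^{-i(1)α} and e^{-i(3)γ}:
c=cos(0.495900/2)=0.969418, s=sin(0.495900/2)=0.245417; N=√[120·6·5040·1]=1904.940944
Admissible k: 2..3 (factorial args all ≥0)
  k=2: (−1)^0·1904.9409/(240)·0.9694^6·0.2454^2 = +0.396776
  k=3: (−1)^1·1904.9409/(144)·0.9694^4·0.2454^4 = -0.042382
d^4_{1,3}(0.4959) = +0.396776 -0.042382 = +0.354394
D = (+0.071650+0.997430i)·(+0.354394)·(+0.575006+0.818149i) = -0.274601+0.224029i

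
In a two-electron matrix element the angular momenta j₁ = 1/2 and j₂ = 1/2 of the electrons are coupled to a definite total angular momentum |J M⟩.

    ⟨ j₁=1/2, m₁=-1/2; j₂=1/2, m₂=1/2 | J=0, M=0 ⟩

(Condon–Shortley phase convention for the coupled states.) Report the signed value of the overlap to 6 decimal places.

−√(1/2) ≈ -0.707107

j₁+j₂−J=1  J+j₁−j₂=0  J−j₁+j₂=0  j₁+j₂+J+1=2
(j₁±m₁, j₂±m₂, J±M) = (0,1,1,0,0,0)
P² = 1/2
sum k=1..1:
  [1] −1/1 = -1
S = -1
C² = P²·S² = 1/2 ; C = -0.707107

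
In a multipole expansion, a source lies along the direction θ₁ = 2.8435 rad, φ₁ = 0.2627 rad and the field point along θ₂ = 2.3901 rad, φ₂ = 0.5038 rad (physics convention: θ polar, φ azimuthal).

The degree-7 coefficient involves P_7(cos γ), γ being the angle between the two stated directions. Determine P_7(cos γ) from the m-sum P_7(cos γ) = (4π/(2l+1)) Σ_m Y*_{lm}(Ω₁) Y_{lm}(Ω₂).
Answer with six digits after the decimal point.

-0.387287

Addition theorem: P_7(cos γ) = (4π/15) Σ_m Y*_{lm}(Ω₁) Y_{lm}(Ω₂), m = −7…7:
  m=-7: Y*=-0.00002 + 0.00009j  Y=-0.03204 + 0.01298j  product -0.00000 - 0.00000j
  m=-6: Y*=0.00001 - 0.00115j  Y=0.13747 + 0.01641j  product 0.00002 - 0.00016j
  m=-5: Y*=0.00222 + 0.00844j  Y=-0.26266 - 0.18855j  product 0.00101 - 0.00263j
  m=-4: Y*=-0.02303 - 0.04022j  Y=0.19736 + 0.41447j  product 0.01212 - 0.01748j
  m=-3: Y*=0.12271 + 0.12338j  Y=0.01781 - 0.29954j  product 0.03914 - 0.03456j
  m=-2: Y*=-0.37815 - 0.21924j  Y=0.08443 - 0.13372j  product -0.06125 + 0.03206j
  m=-1: Y*=0.58613 + 0.15762j  Y=-0.33355 + 0.18387j  product -0.22448 + 0.05520j
  m=+0: Y*=-0.09873 + 0.00000j  Y=-0.04636 + 0.00000j  product 0.00458 + 0.00000j
  m=+1: Y*=-0.58613 + 0.15762j  Y=0.33355 + 0.18387j  product -0.22448 - 0.05520j
  m=+2: Y*=-0.37815 + 0.21924j  Y=0.08443 + 0.13372j  product -0.06125 - 0.03206j
  m=+3: Y*=-0.12271 + 0.12338j  Y=-0.01781 - 0.29954j  product 0.03914 + 0.03456j
  m=+4: Y*=-0.02303 + 0.04022j  Y=0.19736 - 0.41447j  product 0.01212 + 0.01748j
  m=+5: Y*=-0.00222 + 0.00844j  Y=0.26266 - 0.18855j  product 0.00101 + 0.00263j
  m=+6: Y*=0.00001 + 0.00115j  Y=0.13747 - 0.01641j  product 0.00002 + 0.00016j
  m=+7: Y*=0.00002 + 0.00009j  Y=0.03204 + 0.01298j  product -0.00000 + 0.00000j
Accumulated sum -0.46229 + 0.00000j; after 4π/(2l+1) scaling, -0.38729 + 0.00000j ⇒ P_7 = -0.387287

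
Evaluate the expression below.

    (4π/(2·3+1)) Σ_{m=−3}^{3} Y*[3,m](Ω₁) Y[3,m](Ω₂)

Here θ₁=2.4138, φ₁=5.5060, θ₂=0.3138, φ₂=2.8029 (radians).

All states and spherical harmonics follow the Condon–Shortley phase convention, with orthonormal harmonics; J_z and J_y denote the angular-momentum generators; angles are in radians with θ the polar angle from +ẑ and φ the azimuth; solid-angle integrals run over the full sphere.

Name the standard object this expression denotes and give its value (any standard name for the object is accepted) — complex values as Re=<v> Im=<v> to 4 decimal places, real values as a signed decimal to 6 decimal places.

This sum is the spherical-harmonic addition theorem: it equals the Legendre polynomial P_l(cos γ) of the angle γ between the two directions.
Addition theorem: P_3(cos γ) = (4π/7) Σ_m Y*_{lm}(Ω₁) Y_{lm}(Ω₂), m = −3…3:
  m=-3: (-0.08468 - 0.08896j) × (-0.00646 - 0.01043j) = -0.00038 + 0.00146j  (running Σ = -0.00038 + 0.00146j)
  m=-2: (-0.00555 + 0.33763j) × (0.07217 + 0.05805j) = -0.02000 + 0.02404j  (running Σ = -0.02038 + 0.02550j)
  m=-1: (0.27394 - 0.26948j) × (-0.33154 - 0.11679j) = -0.12229 + 0.05735j  (running Σ = -0.14267 + 0.08285j)
  m=0: (0.05924 + 0.00000j) × (0.54081 + 0.00000j) = 0.03204 + 0.00000j  (running Σ = -0.11064 + 0.08285j)
  m=1: (-0.27394 - 0.26948j) × (0.33154 - 0.11679j) = -0.12229 - 0.05735j  (running Σ = -0.23293 + 0.02550j)
  m=2: (-0.00555 - 0.33763j) × (0.07217 - 0.05805j) = -0.02000 - 0.02404j  (running Σ = -0.25293 + 0.00146j)
  m=3: (0.08468 - 0.08896j) × (0.00646 - 0.01043j) = -0.00038 - 0.00146j  (running Σ = -0.25331 - 0.00000j)
Accumulated sum -0.25331 - 0.00000j; after 4π/(2l+1) scaling, -0.45474 - 0.00000j ⇒ P_3 = -0.454740

Legendre polynomial (addition theorem), -0.454740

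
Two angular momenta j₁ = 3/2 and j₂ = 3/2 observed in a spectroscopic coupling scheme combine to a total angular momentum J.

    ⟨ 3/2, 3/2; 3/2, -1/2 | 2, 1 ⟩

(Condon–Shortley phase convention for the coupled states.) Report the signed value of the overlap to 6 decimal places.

+√(1/2) ≈ +0.707107

j₁+j₂−J=1  J+j₁−j₂=2  J−j₁+j₂=2  j₁+j₂+J+1=6
(j₁±m₁, j₂±m₂, J±M) = (3,0,1,2,3,1)
P² = 2
sum k=0..0:
  [0] +1/2 = 1/2
S = 1/2
C² = P²·S² = 1/2 ; C = +0.707107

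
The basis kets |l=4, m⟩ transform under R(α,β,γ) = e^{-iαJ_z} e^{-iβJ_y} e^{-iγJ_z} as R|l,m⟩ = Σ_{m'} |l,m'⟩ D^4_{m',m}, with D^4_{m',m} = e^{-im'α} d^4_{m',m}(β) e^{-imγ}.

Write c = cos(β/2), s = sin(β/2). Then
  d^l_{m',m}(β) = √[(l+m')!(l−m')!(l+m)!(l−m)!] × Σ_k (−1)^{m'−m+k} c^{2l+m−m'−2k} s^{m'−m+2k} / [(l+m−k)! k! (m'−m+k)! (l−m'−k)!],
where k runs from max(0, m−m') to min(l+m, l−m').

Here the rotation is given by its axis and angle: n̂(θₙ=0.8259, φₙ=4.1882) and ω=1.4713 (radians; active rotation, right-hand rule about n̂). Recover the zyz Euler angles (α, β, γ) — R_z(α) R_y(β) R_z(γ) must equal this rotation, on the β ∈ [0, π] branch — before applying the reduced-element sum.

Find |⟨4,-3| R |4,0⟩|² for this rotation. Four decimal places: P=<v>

P=0.2303

Axis–angle → zyz. n̂ = (sinθₙcosφₙ, sinθₙsinφₙ, cosθₙ) = (-0.367955, -0.636449, +0.677896), ω = 1.4713.
R = I cosω + sinω [n̂]ₓ + (1−cosω) n̂n̂ᵀ gives
  R = [+0.221274, -0.463621, -0.857959; +0.885465, +0.464163, -0.022454; +0.408643, -0.754724, +0.513227]
β = atan2(√(R₁₃²+R₂₃²), R₃₃) = 1.031855; α = atan2(R₂₃, R₁₃) mod 2π = 3.167758; γ = atan2(R₃₂, −R₃₁) mod 2π = 4.216136
Split into d^4_{-3,0}(β=1.0319) × two z-phases.
c=cos(1.031855/2)=0.869835, s=sin(1.031855/2)=0.493342; N=√[1·5040·24·24]=1703.830978
Admissible k: 3..4 (factorial args all ≥0)
  k=3: (−1)^0·1703.8310/(144)·0.8698^5·0.4933^3 = +0.707447
  k=4: (−1)^1·1703.8310/(144)·0.8698^3·0.4933^5 = -0.227570
d^4_{-3,0}(1.0319) = +0.707447 -0.227570 = +0.479876
|D^4_{-3,0}|² = |d^4_{-3,0}(β)|² = (+0.479876)² = 0.230281 (the z-rotation phases have unit modulus)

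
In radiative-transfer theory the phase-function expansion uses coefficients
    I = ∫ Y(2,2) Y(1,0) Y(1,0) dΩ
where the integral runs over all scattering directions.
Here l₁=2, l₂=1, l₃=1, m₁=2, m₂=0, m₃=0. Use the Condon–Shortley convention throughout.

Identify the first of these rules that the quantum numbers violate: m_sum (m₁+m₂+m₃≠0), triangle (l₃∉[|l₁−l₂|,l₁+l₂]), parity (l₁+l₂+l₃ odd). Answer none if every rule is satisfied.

m₁+m₂+m₃ = 2 + 0 + 0 = 2  ✗
triangle: |2−1|=1 ≤ l₃=1 ≤ 2+1=3
parity: l₁+l₂+l₃ = 4 is even

m_sum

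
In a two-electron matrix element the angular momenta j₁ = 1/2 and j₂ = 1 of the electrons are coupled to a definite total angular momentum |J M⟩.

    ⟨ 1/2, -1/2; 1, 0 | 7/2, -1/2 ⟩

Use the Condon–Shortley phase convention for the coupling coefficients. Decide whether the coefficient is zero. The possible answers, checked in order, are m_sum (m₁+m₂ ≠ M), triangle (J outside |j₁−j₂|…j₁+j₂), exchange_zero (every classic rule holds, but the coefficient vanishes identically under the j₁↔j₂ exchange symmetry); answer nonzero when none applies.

m-sum: m₁+m₂ = -1/2+0 = -1/2, M = -1/2  ✓
triangle: need |j₁−j₂| ≤ J ≤ j₁+j₂, i.e. J ∈ [1/2, 3/2]; J = 7/2 is outside ✗ ⇒ coefficient is 0

triangle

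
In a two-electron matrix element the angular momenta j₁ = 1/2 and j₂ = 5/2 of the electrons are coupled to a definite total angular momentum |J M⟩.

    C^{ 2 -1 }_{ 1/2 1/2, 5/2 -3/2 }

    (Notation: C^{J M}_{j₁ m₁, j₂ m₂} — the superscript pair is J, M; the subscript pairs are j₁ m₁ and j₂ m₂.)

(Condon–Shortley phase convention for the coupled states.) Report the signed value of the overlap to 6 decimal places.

√[5·1!0!4!/6! · 1!0!1!4!1!3!] = √(24)
  +(−1)^0/∏(0,1,0,1,0,3)! = 1/6  (running 1/6)
⟨..|..⟩ = √(24)·(1/6) = +0.816497

+0.816497  (= +√(2/3))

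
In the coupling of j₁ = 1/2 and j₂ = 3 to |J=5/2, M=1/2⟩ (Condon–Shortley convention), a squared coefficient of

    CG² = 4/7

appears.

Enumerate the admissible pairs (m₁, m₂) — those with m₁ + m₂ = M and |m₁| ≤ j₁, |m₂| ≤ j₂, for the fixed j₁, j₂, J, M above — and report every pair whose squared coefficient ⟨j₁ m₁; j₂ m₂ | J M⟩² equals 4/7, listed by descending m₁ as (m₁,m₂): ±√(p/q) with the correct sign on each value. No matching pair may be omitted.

(-1/2,1): −√(4/7)

Admissible pairs with m₁+m₂ = M = 1/2: (-1/2,1), (1/2,0)
  (m₁,m₂)=(1/2,0): CG² = 3/7, CG = +√(3/7)
  (m₁,m₂)=(-1/2,1): CG² = 4/7, CG = −√(4/7)   ← matches the target
Pairs with CG² = 4/7: (-1/2,1): −√(4/7)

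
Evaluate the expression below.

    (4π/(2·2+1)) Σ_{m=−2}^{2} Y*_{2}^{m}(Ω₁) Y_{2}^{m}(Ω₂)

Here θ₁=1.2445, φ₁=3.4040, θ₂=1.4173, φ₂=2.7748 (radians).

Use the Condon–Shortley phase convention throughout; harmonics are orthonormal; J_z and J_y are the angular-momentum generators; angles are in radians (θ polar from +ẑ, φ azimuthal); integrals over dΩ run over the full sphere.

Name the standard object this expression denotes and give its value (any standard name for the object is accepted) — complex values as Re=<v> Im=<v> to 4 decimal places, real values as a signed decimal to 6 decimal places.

This sum is the spherical-harmonic addition theorem: it equals the Legendre polynomial P_l(cos γ) of the angle γ between the two directions.
Term-by-term m-sum for l=2 (normalisation 4π/5 = 2.513274):
  term(m=-2) = 0.04018 + 0.12442j   from Y*(Ω₁)=0.29994 + 0.17366j, Y(Ω₂)=0.28021 + 0.25258j
  term(m=-1) = 0.02214 + 0.01611j   from Y*(Ω₁)=-0.22653 - 0.06085j, Y(Ω₂)=-0.10896 - 0.04186j
  term(m=+0) = 0.06399 + 0.00000j   from Y*(Ω₁)=-0.21818 + 0.00000j, Y(Ω₂)=-0.29327 + 0.00000j
  term(m=+1) = 0.02214 - 0.01611j   from Y*(Ω₁)=0.22653 - 0.06085j, Y(Ω₂)=0.10896 - 0.04186j
  term(m=+2) = 0.04018 - 0.12442j   from Y*(Ω₁)=0.29994 - 0.17366j, Y(Ω₂)=0.28021 - 0.25258j
Σ over m = 0.18863 + 0.00000j; ×(4π/5) → 0.47407 + 0.00000j. Real part: 0.474074

Legendre polynomial (addition theorem), +0.474074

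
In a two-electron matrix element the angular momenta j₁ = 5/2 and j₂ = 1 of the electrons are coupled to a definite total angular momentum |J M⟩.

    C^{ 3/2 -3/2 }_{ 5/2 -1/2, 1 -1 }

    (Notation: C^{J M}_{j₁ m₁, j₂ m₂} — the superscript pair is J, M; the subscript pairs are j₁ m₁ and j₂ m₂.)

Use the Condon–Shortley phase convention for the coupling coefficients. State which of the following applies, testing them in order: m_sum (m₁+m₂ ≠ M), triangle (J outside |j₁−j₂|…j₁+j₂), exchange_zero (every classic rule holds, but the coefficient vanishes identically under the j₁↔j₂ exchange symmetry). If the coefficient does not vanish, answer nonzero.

m-sum: m₁+m₂ = -1/2+(-1) = -3/2, M = -3/2  ✓
triangle: |j₁−j₂| = 3/2 ≤ J = 3/2 ≤ j₁+j₂ = 7/2  ✓
exchange: j₁≠j₂ or m₁≠m₂ — the exchange symmetry imposes no constraint here
value check: CG = +√(1/15) = +0.258199 ≠ 0

nonzero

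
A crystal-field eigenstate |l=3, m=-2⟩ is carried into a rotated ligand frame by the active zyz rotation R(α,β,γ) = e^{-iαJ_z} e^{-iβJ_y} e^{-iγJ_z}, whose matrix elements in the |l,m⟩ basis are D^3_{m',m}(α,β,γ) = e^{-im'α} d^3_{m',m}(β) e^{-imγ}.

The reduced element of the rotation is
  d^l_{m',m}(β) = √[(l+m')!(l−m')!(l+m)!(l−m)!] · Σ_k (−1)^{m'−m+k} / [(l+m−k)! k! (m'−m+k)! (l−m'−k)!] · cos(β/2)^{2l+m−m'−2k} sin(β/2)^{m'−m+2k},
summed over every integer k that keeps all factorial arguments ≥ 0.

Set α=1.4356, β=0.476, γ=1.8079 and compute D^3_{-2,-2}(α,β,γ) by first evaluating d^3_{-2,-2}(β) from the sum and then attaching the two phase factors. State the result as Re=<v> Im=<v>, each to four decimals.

Re=0.5822 Im=0.1203

First d^3_{-2,-2}(β=0.4760), then the phase factors e^{-i(-2)α} and e^{-i(-2)γ}:
Half-angle: c=0.971811, s=0.235759. N=√(1·120·1·120)=120.000000
k: max(0,(-2)−(-2))=0 … min(3+(-2),3−(-2))=1
  k=0: (−1)^0·120.0000/(120)·0.9718^6·0.2358^0 = +0.842349
  k=1: (−1)^1·120.0000/(24)·0.9718^4·0.2358^2 = -0.247877
d^3_{-2,-2}(0.4760) = +0.842349 -0.247877 = +0.594472
D = (-0.963666+0.267110i)·(+0.594472)·(-0.889655-0.456633i) = +0.582167+0.120325i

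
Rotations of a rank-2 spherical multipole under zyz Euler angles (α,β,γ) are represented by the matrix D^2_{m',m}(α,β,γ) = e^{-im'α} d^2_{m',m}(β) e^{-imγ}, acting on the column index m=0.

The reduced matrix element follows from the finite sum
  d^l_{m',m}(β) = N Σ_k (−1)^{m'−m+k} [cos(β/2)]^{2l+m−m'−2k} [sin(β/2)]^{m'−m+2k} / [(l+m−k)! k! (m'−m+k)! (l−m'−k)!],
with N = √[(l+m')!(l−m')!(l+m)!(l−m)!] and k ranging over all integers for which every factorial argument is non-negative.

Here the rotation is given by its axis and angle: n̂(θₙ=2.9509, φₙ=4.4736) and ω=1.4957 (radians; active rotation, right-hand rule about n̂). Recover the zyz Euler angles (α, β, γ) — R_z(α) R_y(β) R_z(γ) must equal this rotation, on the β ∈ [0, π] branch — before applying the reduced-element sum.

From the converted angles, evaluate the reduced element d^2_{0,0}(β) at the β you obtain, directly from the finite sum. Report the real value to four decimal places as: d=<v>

Axis–angle → zyz. n̂ = (sinθₙcosφₙ, sinθₙsinφₙ, cosθₙ) = (-0.044831, -0.184161, -0.981873), ω = 1.4957.
R = I cosω + sinω [n̂]ₓ + (1−cosω) n̂n̂ᵀ gives
  R = [+0.076885, +0.986743, -0.142926; -0.971469, +0.106396, +0.211961; +0.224358, +0.122552, +0.966770]
β = atan2(√(R₁₃²+R₂₃²), R₃₃) = 0.258517; α = atan2(R₂₃, R₁₃) mod 2π = 2.164068; γ = atan2(R₃₂, −R₃₁) mod 2π = 2.641646
d^2_{0,0}(β=0.2585) via the finite sum:
c=cos(0.258517/2)=0.991658, s=sin(0.258517/2)=0.128899; N=√[2·2·2·2]=4.000000
k∈{0,1,2} keeps every argument non-negative
  k=0: (−1)^0·4.0000/(4)·0.9917^4·0.1289^0 = +0.967046
  k=1: (−1)^1·4.0000/(1)·0.9917^2·0.1289^2 = -0.065355
  k=2: (−1)^2·4.0000/(4)·0.9917^0·0.1289^4 = +0.000276
d^2_{0,0}(0.2585) = +0.967046 -0.065355 +0.000276 = +0.901967

d=0.9020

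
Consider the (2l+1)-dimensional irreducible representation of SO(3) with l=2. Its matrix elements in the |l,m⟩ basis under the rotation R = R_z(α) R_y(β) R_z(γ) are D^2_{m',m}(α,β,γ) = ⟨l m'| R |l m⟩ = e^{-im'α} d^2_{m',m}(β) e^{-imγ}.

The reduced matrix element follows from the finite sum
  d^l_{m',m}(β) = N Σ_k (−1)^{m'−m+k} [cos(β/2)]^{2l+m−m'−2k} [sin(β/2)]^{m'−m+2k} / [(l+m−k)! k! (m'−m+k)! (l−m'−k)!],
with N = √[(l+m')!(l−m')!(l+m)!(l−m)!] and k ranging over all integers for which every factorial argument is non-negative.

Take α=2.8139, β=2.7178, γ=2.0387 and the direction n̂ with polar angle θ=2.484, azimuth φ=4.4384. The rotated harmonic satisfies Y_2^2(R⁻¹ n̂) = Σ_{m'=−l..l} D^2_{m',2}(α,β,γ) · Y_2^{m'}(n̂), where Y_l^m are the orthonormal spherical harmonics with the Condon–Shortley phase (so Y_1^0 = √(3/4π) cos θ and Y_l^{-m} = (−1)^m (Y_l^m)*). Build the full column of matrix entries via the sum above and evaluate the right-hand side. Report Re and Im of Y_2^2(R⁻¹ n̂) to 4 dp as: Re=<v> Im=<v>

Need the full column D^2_{m',2} for m'=−2..2 at α=2.8139, β=2.7178, γ=2.0387.
cos(β/2)=0.210314, sin(β/2)=0.977634
d^2_{-2,2}: single k=4 term ⇒ +0.913492;  D = +0.018631+0.913302i
d^2_{-1,2}: single k=3 term ⇒ +0.393031;  D = +0.118885-0.374620i
d^2_{0,2}: single k=2 term ⇒ +0.103554;  D = -0.061425+0.083369i
d^2_{1,2}: single k=1 term ⇒ +0.018189;  D = +0.014928-0.010392i
d^2_{2,2}: single k=0 term ⇒ +0.001956;  D = -0.001880+0.000541i
Y_2^{m'}(θ=2.484,φ=4.4384) and Σ D·Y over m':
  (+0.0186+0.9133i)·(-0.1232-0.0752i)  (+0.1189-0.3746i)·(+0.1011-0.3598i)  (-0.0614+0.0834i)·(+0.2773+0.0000i)  (+0.0149-0.0104i)·(-0.1011-0.3598i)  (-0.0019+0.0005i)·(-0.1232+0.0752i)
Y_2^2(R⁻¹ n̂) = -0.078487-0.175961i

Re=-0.0785 Im=-0.1760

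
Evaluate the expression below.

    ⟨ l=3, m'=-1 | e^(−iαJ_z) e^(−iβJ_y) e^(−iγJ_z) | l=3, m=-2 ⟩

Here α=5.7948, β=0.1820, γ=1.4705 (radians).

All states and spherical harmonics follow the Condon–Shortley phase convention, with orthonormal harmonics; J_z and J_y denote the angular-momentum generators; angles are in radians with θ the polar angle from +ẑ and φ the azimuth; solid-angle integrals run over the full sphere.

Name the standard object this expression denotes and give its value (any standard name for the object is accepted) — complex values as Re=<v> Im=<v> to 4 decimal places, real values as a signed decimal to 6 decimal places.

This is a Wigner D-matrix element — the rotation-matrix element ⟨l m'| R(α,β,γ) |l m⟩ in the angular-momentum basis.
Split into d^3_{-1,-2}(β=0.1820) × two z-phases.
With c≡cos(β/2)=0.995862 and s≡sin(β/2)=0.090874, N=[2·24·1·120]^{1/2}=75.894664
k: max(0,(-2)−(-1))=0 … min(3+(-2),3−(-1))=1
  k=0: (−1)^1·75.8947/(24)·0.9959^5·0.0909^1 = -0.281474
  k=1: (−1)^2·75.8947/(12)·0.9959^3·0.0909^3 = +0.004688
d^3_{-1,-2}(0.1820) = -0.281474 +0.004688 = -0.276786
Phases: e^{-i·(-1)·5.7948}=+0.883092-0.469201i, e^{-i·(-2)·1.4705}=-0.979949+0.199250i ⇒ D=+0.213650-0.175967i

Wigner D-matrix element, Re=0.2137 Im=-0.1760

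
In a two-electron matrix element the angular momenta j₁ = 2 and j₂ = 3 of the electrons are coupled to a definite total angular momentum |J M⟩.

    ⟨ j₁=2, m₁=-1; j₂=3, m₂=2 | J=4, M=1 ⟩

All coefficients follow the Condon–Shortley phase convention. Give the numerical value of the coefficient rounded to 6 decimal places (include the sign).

-0.591608  (= −√(7/20))

triangle: 1!·3!·5!/10! = 720/3628800
(j±m)!: 1!·3!·5!·1!·5!·3! = 518400
prefactor² = (2J+1)·Δ·N² = 6480/7
  k=0: +1/(0!·1!·3!·5!·0!·0!) = 1/720
  k=1: −1/(1!·0!·2!·4!·1!·1!) = -1/48
Σ = -7/360  ⇒  CG² = 6480/7·(-7/360)² = 7/20
CG = −√(7/20) = -0.591608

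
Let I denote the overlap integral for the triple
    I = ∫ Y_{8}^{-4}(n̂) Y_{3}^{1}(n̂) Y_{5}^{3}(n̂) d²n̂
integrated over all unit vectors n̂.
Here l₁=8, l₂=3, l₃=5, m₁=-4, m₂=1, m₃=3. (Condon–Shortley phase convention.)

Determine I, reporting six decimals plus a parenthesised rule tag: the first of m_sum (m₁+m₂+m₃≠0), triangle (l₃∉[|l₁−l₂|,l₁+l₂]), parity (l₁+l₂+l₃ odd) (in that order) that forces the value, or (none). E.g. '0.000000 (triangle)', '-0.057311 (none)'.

m-sum 0 ✓  L=16 even ✓  5≤5≤11 ✓
Π(2lᵢ+1) = 17×7×11 = 1309
triangle coeff Δ(8,3,5) = 1/136136
Σ_t [3,3]: t=3:−1/518400 = -1/518400
(3j)²=56/2431 [(8 3 5; 0 0 0)], sign=+1
Σ_t [4,4]: t=4:+1/3870720 = 1/3870720
(3j)²=135/6188 [(8 3 5; -4 1 3)], sign=+1
⇒ 4πI² = 1890/2873
I = (+1)√(1890/2873/(4π)) = 0.22880113
No selection rule forces the value: the integral is nonzero (none).

0.228801 (none)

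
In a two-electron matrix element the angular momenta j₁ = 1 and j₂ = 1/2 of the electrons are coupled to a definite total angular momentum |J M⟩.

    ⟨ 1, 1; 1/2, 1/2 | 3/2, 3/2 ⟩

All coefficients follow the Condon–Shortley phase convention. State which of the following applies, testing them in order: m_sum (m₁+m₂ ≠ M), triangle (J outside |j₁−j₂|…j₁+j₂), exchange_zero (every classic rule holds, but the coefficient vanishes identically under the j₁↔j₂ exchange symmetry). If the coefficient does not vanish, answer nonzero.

nonzero

m-sum: m₁+m₂ = 1+1/2 = 3/2, M = 3/2  ✓
triangle: |j₁−j₂| = 1/2 ≤ J = 3/2 ≤ j₁+j₂ = 3/2  ✓
exchange: j₁≠j₂ or m₁≠m₂ — the exchange symmetry imposes no constraint here
value check: CG = +1 = +1.000000 ≠ 0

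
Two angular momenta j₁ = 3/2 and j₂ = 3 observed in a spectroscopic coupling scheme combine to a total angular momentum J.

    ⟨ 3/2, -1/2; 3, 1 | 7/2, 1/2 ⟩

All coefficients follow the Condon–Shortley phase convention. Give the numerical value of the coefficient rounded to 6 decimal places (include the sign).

j₁+j₂−J=1  J+j₁−j₂=2  J−j₁+j₂=5  j₁+j₂+J+1=9
(j₁±m₁, j₂±m₂, J±M) = (1,2,4,2,4,3)
P² = 512/7
sum k=0..1:
  [0] +1/48 = 1/48
  [1] −1/12 = -1/12
S = -1/16
C² = P²·S² = 2/7 ; C = -0.534522

-0.534522  (= −√(2/7))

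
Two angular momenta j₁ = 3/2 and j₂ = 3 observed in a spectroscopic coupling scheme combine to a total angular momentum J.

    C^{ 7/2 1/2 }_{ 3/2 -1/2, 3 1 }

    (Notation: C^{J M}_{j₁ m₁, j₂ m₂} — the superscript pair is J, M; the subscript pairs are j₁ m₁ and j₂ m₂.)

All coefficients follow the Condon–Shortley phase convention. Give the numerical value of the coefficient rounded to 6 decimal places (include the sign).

triangle: 1!*2!*5!/9! = 240/362880
(j±m)!: 1!*2!*4!*2!*4!*3! = 13824
prefactor² = (2J+1)*Δ*N² = 512/7
  k=0: +1/(0!*1!*2!*4!*0!*1!) = 1/48
  k=1: −1/(1!*0!*1!*3!*1!*2!) = -1/12
Σ = -1/16  ⇒  CG² = 512/7*(-1/16)² = 2/7
CG = −√(2/7) = -0.534522

−√(2/7) = -0.534522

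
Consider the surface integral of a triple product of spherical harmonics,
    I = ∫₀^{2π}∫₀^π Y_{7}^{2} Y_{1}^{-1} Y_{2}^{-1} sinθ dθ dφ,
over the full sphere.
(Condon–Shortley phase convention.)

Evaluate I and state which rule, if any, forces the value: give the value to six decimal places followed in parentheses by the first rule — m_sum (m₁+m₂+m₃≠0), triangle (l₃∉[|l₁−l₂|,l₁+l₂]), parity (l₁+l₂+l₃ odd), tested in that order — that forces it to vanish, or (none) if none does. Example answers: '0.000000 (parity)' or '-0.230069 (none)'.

0.000000 (triangle)

|7−1|≤2≤7+1 violated ⇒ I = 0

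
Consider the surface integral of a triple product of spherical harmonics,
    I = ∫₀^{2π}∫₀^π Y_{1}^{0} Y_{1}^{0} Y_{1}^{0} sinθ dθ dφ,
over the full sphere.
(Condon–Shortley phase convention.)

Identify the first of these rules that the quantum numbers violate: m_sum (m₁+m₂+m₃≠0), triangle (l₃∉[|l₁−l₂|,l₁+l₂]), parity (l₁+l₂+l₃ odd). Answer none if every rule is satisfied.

parity

Σmᵢ = 0  ✓
l₃∈[|l₁−l₂|,l₁+l₂]=[0,2], have l₃=1  ✓
Σlᵢ = 3 ⇒ odd  ✗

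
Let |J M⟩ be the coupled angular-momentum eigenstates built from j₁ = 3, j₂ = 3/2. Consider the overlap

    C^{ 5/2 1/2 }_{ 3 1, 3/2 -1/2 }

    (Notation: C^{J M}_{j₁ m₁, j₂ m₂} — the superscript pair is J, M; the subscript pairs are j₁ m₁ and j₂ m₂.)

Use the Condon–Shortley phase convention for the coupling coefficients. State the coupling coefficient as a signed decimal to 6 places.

√[6·2!4!1!/8! · 4!2!1!2!3!2!] = √(288/35)
  +(−1)^0/∏(0,2,2,1,2,0)! = 1/8  (running 1/8)
  +(−1)^1/∏(1,1,1,0,3,1)! = -1/6  (running -1/24)
⟨..|..⟩ = √(288/35)·(-1/24) = -0.119523

−√(1/70) ≈ -0.119523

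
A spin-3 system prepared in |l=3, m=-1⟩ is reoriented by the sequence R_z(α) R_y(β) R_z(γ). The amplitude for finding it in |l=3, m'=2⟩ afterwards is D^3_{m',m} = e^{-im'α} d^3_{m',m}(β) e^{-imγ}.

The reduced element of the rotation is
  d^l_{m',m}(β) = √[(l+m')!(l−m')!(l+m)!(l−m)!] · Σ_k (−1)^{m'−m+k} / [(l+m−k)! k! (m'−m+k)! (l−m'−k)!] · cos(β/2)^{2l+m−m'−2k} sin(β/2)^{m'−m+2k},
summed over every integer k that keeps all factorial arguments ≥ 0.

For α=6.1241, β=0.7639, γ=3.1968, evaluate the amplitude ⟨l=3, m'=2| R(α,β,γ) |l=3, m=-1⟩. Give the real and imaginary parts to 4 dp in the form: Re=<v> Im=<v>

Split into d^3_{2,-1}(β=0.7639) × two z-phases.
Half-angle: c=0.927940, s=0.372731. N=√(120·1·2·24)=75.894664
k: max(0,(-1)−(2))=0 … min(3+(-1),3−(2))=1
  k=0: (−1)^3·75.8947/(12)·0.9279^3·0.3727^3 = -0.261682
  k=1: (−1)^4·75.8947/(24)·0.9279^1·0.3727^5 = +0.021110
d^3_{2,-1}(0.7639) = -0.261682 +0.021110 = -0.240572
Attach z-rotation phases: D = e^{-i(2)(6.1241)}·(-0.240572)·e^{-i(-1)(3.1968)} = +0.223997+0.087752i

Re=0.2240 Im=0.0878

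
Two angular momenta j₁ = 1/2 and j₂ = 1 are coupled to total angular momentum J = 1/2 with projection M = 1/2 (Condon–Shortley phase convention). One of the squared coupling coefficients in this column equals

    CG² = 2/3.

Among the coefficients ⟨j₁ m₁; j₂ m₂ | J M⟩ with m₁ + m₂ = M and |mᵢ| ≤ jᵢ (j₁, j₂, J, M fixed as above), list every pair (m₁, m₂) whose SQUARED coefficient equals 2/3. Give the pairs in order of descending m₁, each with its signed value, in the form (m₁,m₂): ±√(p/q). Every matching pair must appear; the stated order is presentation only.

Admissible pairs with m₁+m₂ = M = 1/2: (-1/2,1), (1/2,0)
  (m₁,m₂)=(1/2,0): CG² = 1/3, CG = +√(1/3)
  (m₁,m₂)=(-1/2,1): CG² = 2/3, CG = −√(2/3)   ← matches the target
Pairs with CG² = 2/3: (-1/2,1): −√(2/3)

(-1/2,1): −√(2/3)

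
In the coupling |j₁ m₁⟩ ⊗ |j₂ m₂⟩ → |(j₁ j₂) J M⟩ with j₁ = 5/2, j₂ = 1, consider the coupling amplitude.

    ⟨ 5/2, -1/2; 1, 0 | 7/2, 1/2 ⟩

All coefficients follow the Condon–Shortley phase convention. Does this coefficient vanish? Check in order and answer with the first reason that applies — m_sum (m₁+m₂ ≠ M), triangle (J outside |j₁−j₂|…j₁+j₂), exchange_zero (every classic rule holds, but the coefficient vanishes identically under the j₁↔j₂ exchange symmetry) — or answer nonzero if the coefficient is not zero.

m_sum

m-sum: m₁+m₂ = -1/2+0 = -1/2, M = 1/2  ✗ ⇒ coefficient is 0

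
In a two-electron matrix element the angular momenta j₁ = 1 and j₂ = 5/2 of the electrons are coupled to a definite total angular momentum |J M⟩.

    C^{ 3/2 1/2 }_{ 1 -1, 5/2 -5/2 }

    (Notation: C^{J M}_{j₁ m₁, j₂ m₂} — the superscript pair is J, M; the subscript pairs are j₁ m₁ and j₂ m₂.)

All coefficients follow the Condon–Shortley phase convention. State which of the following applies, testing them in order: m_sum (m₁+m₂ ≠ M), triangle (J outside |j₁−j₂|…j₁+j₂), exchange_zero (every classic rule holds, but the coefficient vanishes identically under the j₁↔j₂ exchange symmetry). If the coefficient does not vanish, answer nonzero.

m_sum

m-sum: m₁+m₂ = -1+(-5/2) = -7/2, M = 1/2  ✗ ⇒ coefficient is 0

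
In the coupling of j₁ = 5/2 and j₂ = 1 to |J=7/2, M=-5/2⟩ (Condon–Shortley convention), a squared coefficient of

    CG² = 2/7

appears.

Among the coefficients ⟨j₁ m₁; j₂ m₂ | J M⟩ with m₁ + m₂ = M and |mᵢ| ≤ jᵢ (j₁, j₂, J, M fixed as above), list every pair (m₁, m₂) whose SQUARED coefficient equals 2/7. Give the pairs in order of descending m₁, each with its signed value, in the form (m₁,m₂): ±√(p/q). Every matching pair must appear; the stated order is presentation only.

(-5/2,0): +√(2/7)

Admissible pairs with m₁+m₂ = M = -5/2: (-5/2,0), (-3/2,-1)
  (m₁,m₂)=(-3/2,-1): CG² = 5/7, CG = +√(5/7)
  (m₁,m₂)=(-5/2,0): CG² = 2/7, CG = +√(2/7)   ← matches the target
Pairs with CG² = 2/7: (-5/2,0): +√(2/7)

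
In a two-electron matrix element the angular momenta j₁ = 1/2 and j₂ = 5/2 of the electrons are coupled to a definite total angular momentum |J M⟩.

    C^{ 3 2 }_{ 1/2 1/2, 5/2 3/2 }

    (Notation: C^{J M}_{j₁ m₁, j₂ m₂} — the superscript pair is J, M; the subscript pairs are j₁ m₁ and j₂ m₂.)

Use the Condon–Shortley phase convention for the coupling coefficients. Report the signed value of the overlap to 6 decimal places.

√[7·0!1!5!/7! · 1!0!4!1!5!1!] = √(480)
  +(−1)^0/∏(0,0,0,4,1,1)! = 1/24  (running 1/24)
⟨..|..⟩ = √(480)·(1/24) = +0.912871

+√(5/6) ≈ +0.912871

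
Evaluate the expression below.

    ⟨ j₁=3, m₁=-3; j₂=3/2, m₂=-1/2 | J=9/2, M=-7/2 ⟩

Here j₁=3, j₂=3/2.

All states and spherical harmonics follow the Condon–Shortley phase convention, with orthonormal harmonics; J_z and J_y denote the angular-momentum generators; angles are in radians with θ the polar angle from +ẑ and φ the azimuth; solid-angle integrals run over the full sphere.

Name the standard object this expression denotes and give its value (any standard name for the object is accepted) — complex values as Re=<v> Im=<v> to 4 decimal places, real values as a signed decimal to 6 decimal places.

Clebsch–Gordan coefficient, +√(1/3) ≈ +0.577350

This is a Clebsch–Gordan (vector-coupling) coefficient.
√[10·0!6!3!/10! · 0!6!1!2!1!8!] = √(691200)
  +(−1)^0/∏(0,0,6,1,0,2)! = 1/1440  (running 1/1440)
⟨..|..⟩ = √(691200)·(1/1440) = +0.577350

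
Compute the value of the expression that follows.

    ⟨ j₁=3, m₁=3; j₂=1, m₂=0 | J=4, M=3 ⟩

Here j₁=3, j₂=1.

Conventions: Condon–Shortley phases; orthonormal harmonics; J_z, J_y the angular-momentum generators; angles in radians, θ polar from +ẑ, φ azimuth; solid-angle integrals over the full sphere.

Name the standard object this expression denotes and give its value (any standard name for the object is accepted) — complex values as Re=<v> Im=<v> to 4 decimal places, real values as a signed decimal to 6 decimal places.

This is a Clebsch–Gordan (vector-coupling) coefficient.
√[9·0!6!2!/9! · 6!0!1!1!7!1!] = √(129600)
  +(−1)^0/∏(0,0,0,1,6,1)! = 1/720  (running 1/720)
⟨..|..⟩ = √(129600)·(1/720) = +0.500000

Clebsch–Gordan coefficient, +√(1/4) ≈ +0.500000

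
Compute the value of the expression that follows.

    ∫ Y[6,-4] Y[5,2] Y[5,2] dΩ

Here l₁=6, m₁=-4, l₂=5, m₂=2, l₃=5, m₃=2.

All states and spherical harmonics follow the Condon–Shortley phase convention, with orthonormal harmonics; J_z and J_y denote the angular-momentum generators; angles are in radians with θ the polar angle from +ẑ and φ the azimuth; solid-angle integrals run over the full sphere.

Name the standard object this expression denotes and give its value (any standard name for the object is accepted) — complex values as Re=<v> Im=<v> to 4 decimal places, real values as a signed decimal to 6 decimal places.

Gaunt coefficient, +0.137762

This is a Gaunt coefficient — the integral of a triple product of spherical harmonics over the sphere.
m-sum 0 ✓  L=16 even ✓  1≤5≤11 ✓
Π(2lᵢ+1) = 13×11×11 = 1573
triangle coeff Δ(6,5,5) = 1/28588560
Σ_t [1,5]: t=1:−1/345600 t=2:+1/13824 t=3:−1/5184 t=4:+1/13824 t=5:−1/345600 = -7/129600
(3j)²=80/7293 [(6 5 5; 0 0 0)], sign=+1
Σ_t [4,6]: t=4:+1/207360 t=5:−1/57600 t=6:+1/207360 = -1/129600
(3j)²=168/12155 [(6 5 5; -4 2 2)], sign=+1
⇒ 4πI² = 896/3757
I = (+1)√(896/3757/(4π)) = 0.13776169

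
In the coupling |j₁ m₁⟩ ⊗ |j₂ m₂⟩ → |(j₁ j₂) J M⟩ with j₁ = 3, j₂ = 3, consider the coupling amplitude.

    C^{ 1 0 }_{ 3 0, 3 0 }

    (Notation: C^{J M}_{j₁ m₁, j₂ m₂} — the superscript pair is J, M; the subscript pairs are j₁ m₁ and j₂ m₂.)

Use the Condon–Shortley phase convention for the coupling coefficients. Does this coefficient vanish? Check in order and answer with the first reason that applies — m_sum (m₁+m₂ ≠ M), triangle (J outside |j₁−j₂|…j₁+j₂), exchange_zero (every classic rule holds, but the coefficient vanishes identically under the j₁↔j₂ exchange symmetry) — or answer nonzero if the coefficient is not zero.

exchange_zero

m-sum: m₁+m₂ = 0+0 = 0, M = 0  ✓
triangle: |j₁−j₂| = 0 ≤ J = 1 ≤ j₁+j₂ = 6  ✓
exchange: j₁=j₂ and m₁=m₂, and (−1)^(j₁+j₂−J) = (−1)^5 = −1 forces ⟨j₁m₁;j₂m₂|JM⟩ = −⟨j₂m₂;j₁m₁|JM⟩ = −⟨j₁m₁;j₂m₂|JM⟩ ⇒ the coefficient vanishes identically
Racah sum check: Σ_k collapses to 0 ⇒ CG = 0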